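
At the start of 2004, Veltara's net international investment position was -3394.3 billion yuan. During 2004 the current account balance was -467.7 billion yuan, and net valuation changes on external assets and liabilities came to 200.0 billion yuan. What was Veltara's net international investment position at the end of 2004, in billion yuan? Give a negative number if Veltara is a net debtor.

-3662.0

Change in NIIP = current account + net valuation change = -467.7 + 200.0 = -267.7
End-of-year NIIP = -3394.3 + (-267.7) = -3662.0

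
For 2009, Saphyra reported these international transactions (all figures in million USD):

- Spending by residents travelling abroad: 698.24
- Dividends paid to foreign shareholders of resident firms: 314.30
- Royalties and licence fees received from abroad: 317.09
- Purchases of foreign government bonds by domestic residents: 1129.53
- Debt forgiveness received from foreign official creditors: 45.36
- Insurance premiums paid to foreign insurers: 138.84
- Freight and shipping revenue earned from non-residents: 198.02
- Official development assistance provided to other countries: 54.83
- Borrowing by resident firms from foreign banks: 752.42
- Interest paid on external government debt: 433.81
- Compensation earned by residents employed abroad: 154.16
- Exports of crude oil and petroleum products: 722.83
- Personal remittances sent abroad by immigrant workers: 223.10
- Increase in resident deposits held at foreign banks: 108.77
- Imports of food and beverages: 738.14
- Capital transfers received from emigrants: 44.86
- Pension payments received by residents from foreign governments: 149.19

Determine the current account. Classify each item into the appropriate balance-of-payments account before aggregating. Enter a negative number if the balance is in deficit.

-1059.97

Goods: 722.83 - 738.14 = -15.31
Services: 198.02 + 317.09 - 698.24 - 138.84 = -321.97
Primary income: -433.81 + 154.16 - 314.30 = -593.95
Secondary income: -54.83 + 149.19 - 223.10 = -128.74
Current account = (-15.31) + (-321.97) + (-593.95) + (-128.74) = -1059.97
(Excluded from the current account — financial account: purchases of foreign government bonds by domestic residents 1129.53, borrowing by resident firms from foreign banks 752.42, increase in resident deposits held at foreign banks 108.77; capital account: debt forgiveness received from foreign official creditors 45.36, capital transfers received from emigrants 44.86.)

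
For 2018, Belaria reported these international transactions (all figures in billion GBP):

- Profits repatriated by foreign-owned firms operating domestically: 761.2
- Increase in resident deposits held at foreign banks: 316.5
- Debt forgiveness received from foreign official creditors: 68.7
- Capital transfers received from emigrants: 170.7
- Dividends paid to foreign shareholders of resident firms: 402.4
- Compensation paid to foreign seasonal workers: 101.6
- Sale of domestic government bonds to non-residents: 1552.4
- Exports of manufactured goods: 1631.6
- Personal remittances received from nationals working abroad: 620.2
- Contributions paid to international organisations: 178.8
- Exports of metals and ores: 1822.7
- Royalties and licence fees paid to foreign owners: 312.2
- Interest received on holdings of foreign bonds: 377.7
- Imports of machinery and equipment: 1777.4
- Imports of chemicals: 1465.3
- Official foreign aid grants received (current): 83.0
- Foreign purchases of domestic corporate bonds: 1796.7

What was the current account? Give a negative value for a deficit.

Goods: 1822.7 + 1631.6 - 1777.4 - 1465.3 = 211.6
Services: -312.2
Primary income: -101.6 - 761.2 + 377.7 - 402.4 = -887.5
Secondary income: 83.0 + 620.2 - 178.8 = 524.4
Current account = 211.6 + (-312.2) + (-887.5) + 524.4 = -463.7
(Excluded from the current account — financial account: increase in resident deposits held at foreign banks 316.5, sale of domestic government bonds to non-residents 1552.4, foreign purchases of domestic corporate bonds 1796.7; capital account: debt forgiveness received from foreign official creditors 68.7, capital transfers received from emigrants 170.7.)

-463.7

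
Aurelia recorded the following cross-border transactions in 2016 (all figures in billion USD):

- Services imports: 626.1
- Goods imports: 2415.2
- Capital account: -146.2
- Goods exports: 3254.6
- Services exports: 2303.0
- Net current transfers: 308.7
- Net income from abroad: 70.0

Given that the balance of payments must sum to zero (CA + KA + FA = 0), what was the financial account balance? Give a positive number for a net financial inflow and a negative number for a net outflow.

-2748.8

Goods balance = 3254.6 - 2415.2 = 839.4
Services balance = 2303.0 - 626.1 = 1676.9
Trade balance (goods + services) = 839.4 + 1676.9 = 2516.3
Net primary income = 70.0
Net secondary income = 308.7
Current account = 2516.3 + 70.0 + 308.7 = 2895.0
Financial account = -(2895.0 + (-146.2)) = -2748.8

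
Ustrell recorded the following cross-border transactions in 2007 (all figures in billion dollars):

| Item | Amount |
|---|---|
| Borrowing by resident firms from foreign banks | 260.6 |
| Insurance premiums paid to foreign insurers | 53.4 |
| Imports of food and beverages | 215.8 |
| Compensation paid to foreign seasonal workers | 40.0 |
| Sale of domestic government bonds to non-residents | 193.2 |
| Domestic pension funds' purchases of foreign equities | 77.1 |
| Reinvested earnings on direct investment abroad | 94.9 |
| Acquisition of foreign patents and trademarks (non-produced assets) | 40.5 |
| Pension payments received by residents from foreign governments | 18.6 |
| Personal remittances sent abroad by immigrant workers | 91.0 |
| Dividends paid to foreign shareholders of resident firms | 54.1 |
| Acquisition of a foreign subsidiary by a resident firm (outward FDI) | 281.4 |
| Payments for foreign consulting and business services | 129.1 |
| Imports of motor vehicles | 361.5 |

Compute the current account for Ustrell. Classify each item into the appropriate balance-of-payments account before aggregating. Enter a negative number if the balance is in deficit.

Goods: -215.8 - 361.5 = -577.3
Services: -129.1 - 53.4 = -182.5
Primary income: -40.0 + 94.9 - 54.1 = 0.8
Secondary income: 18.6 - 91.0 = -72.4
Current account = (-577.3) + (-182.5) + 0.8 + (-72.4) = -831.4
(Excluded from the current account — financial account: borrowing by resident firms from foreign banks 260.6, sale of domestic government bonds to non-residents 193.2, domestic pension funds' purchases of foreign equities 77.1, acquisition of a foreign subsidiary by a resident firm (outward FDI) 281.4; capital account: acquisition of foreign patents and trademarks (non-produced assets) 40.5.)

-831.4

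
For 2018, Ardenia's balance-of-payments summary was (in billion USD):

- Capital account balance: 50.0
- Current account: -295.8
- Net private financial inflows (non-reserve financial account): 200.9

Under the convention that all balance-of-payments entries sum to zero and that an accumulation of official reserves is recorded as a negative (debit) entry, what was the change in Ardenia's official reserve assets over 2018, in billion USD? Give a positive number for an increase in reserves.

-44.9

Official reserve transactions balance = -((-295.8) + 50.0 + 200.9) = 44.9
An accumulation of reserves is recorded as a debit (negative entry), so the change in the stock of reserves is the negative of that balance.
Change in official reserves = -(44.9) = -44.9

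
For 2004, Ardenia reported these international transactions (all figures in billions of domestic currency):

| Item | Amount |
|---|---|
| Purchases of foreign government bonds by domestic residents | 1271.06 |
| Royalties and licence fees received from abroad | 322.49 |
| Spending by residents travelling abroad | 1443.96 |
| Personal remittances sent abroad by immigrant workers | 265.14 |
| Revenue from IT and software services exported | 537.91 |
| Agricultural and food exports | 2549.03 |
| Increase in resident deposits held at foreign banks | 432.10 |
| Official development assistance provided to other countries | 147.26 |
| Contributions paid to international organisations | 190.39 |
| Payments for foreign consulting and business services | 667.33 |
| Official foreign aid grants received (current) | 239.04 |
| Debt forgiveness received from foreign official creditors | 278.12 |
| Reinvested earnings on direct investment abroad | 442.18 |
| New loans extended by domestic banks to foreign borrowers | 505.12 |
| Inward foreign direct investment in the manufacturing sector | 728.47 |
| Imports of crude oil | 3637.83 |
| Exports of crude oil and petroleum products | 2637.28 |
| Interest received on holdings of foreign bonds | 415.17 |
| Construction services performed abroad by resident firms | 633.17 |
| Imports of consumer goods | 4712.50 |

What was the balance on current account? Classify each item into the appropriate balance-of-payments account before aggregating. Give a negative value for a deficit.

Goods: 2637.28 + 2549.03 - 4712.50 - 3637.83 = -3164.02
Services: -1443.96 + 633.17 + 322.49 + 537.91 - 667.33 = -617.72
Primary income: 415.17 + 442.18 = 857.35
Secondary income: -147.26 + 239.04 - 190.39 - 265.14 = -363.75
Current account = (-3164.02) + (-617.72) + 857.35 + (-363.75) = -3288.14
(Excluded from the current account — financial account: purchases of foreign government bonds by domestic residents 1271.06, increase in resident deposits held at foreign banks 432.10, new loans extended by domestic banks to foreign borrowers 505.12, inward foreign direct investment in the manufacturing sector 728.47; capital account: debt forgiveness received from foreign official creditors 278.12.)

-3288.14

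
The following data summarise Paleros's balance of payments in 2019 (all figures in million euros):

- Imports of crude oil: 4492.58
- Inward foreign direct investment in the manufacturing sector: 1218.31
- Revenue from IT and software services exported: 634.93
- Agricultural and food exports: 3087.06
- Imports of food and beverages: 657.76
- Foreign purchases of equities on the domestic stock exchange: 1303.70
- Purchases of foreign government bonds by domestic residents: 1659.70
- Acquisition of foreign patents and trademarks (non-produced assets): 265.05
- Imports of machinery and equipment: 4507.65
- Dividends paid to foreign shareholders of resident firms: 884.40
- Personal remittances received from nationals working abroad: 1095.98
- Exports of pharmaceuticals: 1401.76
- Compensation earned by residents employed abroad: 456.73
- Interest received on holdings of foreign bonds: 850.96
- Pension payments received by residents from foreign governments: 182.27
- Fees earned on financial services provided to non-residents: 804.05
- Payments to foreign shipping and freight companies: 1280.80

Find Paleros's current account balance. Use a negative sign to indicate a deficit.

Goods: 1401.76 - 4507.65 - 657.76 - 4492.58 + 3087.06 = -5169.17
Services: 804.05 + 634.93 - 1280.80 = 158.18
Primary income: 456.73 + 850.96 - 884.40 = 423.29
Secondary income: 182.27 + 1095.98 = 1278.25
Current account = (-5169.17) + 158.18 + 423.29 + 1278.25 = -3309.45
(Excluded from the current account — financial account: inward foreign direct investment in the manufacturing sector 1218.31, foreign purchases of equities on the domestic stock exchange 1303.70, purchases of foreign government bonds by domestic residents 1659.70; capital account: acquisition of foreign patents and trademarks (non-produced assets) 265.05.)

-3309.45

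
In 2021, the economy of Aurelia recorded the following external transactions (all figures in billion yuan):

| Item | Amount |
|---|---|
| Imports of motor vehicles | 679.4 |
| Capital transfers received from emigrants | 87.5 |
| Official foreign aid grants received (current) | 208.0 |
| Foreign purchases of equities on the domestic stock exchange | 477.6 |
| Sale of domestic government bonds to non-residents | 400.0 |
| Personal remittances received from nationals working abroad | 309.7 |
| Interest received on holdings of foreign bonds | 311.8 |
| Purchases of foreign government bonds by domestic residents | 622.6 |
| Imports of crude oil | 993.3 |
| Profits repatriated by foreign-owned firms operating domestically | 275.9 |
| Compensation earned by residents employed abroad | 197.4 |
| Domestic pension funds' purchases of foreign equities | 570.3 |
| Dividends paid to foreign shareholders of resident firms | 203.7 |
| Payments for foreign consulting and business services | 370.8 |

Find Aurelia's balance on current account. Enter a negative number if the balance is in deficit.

-1496.2

Goods: -679.4 - 993.3 = -1672.7
Services: -370.8
Primary income: 311.8 + 197.4 - 275.9 - 203.7 = 29.6
Secondary income: 208.0 + 309.7 = 517.7
Current account = (-1672.7) + (-370.8) + 29.6 + 517.7 = -1496.2
(Excluded from the current account — capital account: capital transfers received from emigrants 87.5; financial account: foreign purchases of equities on the domestic stock exchange 477.6, sale of domestic government bonds to non-residents 400.0, purchases of foreign government bonds by domestic residents 622.6, domestic pension funds' purchases of foreign equities 570.3.)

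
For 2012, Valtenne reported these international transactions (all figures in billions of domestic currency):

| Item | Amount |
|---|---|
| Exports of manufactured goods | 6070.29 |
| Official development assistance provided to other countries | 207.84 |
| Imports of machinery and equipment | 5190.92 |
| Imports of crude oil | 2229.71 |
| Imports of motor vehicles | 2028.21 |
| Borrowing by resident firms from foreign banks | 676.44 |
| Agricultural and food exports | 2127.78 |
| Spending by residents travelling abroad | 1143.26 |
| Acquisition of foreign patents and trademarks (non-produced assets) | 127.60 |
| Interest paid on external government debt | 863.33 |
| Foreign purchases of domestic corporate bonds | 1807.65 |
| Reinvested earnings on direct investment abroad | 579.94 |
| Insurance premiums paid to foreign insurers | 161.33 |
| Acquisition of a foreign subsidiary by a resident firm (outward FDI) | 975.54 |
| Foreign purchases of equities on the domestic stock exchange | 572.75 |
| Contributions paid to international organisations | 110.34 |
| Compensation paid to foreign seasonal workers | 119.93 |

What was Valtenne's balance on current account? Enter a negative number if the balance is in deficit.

Goods: -5190.92 + 6070.29 + 2127.78 - 2229.71 - 2028.21 = -1250.77
Services: -1143.26 - 161.33 = -1304.59
Primary income: -119.93 - 863.33 + 579.94 = -403.32
Secondary income: -207.84 - 110.34 = -318.18
Current account = (-1250.77) + (-1304.59) + (-403.32) + (-318.18) = -3276.86
(Excluded from the current account — financial account: borrowing by resident firms from foreign banks 676.44, foreign purchases of domestic corporate bonds 1807.65, acquisition of a foreign subsidiary by a resident firm (outward FDI) 975.54, foreign purchases of equities on the domestic stock exchange 572.75; capital account: acquisition of foreign patents and trademarks (non-produced assets) 127.60.)

-3276.86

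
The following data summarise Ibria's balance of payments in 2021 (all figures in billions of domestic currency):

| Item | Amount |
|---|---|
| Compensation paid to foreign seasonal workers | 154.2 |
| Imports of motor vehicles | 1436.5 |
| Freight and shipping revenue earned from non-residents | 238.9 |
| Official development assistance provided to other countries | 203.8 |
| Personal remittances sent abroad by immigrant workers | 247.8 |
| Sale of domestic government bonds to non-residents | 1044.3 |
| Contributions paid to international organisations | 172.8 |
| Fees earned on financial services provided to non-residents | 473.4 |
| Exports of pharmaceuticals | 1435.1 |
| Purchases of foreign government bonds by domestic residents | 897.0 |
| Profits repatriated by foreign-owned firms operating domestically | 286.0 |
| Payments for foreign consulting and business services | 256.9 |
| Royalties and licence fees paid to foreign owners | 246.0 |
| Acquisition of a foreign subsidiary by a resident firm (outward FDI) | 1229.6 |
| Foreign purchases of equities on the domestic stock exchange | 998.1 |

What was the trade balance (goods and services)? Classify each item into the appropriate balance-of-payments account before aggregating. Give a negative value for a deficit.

Goods: 1435.1 - 1436.5 = -1.4
Services: 473.4 - 246.0 + 238.9 - 256.9 = 209.4
Trade balance = -1.4 + 209.4 = 208.0
(Excluded from the trade balance — primary income: compensation paid to foreign seasonal workers 154.2, profits repatriated by foreign-owned firms operating domestically 286.0; secondary income: official development assistance provided to other countries 203.8, personal remittances sent abroad by immigrant workers 247.8, contributions paid to international organisations 172.8; financial account: sale of domestic government bonds to non-residents 1044.3, purchases of foreign government bonds by domestic residents 897.0, acquisition of a foreign subsidiary by a resident firm (outward FDI) 1229.6, foreign purchases of equities on the domestic stock exchange 998.1.)

208.0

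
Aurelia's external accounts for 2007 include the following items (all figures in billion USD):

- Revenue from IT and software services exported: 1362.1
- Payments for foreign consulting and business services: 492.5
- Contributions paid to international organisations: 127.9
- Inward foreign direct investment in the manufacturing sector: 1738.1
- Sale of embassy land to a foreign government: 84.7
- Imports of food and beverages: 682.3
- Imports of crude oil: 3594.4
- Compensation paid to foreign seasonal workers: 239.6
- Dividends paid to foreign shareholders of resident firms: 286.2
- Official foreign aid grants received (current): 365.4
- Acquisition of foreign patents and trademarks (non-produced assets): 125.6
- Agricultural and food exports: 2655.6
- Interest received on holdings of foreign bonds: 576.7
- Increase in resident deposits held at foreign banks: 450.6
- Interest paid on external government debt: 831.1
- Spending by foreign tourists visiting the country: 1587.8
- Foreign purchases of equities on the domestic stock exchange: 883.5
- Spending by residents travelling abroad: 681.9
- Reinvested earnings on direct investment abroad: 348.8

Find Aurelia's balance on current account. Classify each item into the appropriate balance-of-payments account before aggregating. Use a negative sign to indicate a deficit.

Goods: -3594.4 - 682.3 + 2655.6 = -1621.1
Services: 1362.1 - 492.5 + 1587.8 - 681.9 = 1775.5
Primary income: 576.7 + 348.8 - 239.6 - 831.1 - 286.2 = -431.4
Secondary income: -127.9 + 365.4 = 237.5
Current account = (-1621.1) + 1775.5 + (-431.4) + 237.5 = -39.5
(Excluded from the current account — financial account: inward foreign direct investment in the manufacturing sector 1738.1, increase in resident deposits held at foreign banks 450.6, foreign purchases of equities on the domestic stock exchange 883.5; capital account: sale of embassy land to a foreign government 84.7, acquisition of foreign patents and trademarks (non-produced assets) 125.6.)

-39.5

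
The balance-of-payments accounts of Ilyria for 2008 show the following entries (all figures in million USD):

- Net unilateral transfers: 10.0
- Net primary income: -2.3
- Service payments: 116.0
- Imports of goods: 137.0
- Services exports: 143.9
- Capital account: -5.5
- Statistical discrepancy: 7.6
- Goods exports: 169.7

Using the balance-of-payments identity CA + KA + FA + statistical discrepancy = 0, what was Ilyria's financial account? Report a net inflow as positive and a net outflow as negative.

Goods balance = 169.7 - 137.0 = 32.7
Services balance = 143.9 - 116.0 = 27.9
Trade balance (goods + services) = 32.7 + 27.9 = 60.6
Net primary income = -2.3
Net secondary income = 10.0
Current account = 60.6 + (-2.3) + 10.0 = 68.3
Financial account = -(68.3 + (-5.5) + 7.6) = -70.4

-70.4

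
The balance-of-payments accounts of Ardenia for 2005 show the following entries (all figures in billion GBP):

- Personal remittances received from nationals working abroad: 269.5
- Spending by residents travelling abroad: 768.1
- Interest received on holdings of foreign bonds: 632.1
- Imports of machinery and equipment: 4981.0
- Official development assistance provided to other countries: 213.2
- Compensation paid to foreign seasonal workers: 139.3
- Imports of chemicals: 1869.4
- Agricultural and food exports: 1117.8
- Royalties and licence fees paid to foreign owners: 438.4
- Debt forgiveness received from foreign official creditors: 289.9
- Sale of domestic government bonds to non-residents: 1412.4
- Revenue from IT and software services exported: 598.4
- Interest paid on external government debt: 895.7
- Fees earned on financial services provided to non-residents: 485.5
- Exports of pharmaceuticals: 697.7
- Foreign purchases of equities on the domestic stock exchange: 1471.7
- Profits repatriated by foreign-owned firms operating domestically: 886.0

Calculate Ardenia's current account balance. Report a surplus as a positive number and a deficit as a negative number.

-6390.1

Goods: 1117.8 + 697.7 - 4981.0 - 1869.4 = -5034.9
Services: -438.4 + 598.4 - 768.1 + 485.5 = -122.6
Primary income: -139.3 - 886.0 + 632.1 - 895.7 = -1288.9
Secondary income: -213.2 + 269.5 = 56.3
Current account = (-5034.9) + (-122.6) + (-1288.9) + 56.3 = -6390.1
(Excluded from the current account — capital account: debt forgiveness received from foreign official creditors 289.9; financial account: sale of domestic government bonds to non-residents 1412.4, foreign purchases of equities on the domestic stock exchange 1471.7.)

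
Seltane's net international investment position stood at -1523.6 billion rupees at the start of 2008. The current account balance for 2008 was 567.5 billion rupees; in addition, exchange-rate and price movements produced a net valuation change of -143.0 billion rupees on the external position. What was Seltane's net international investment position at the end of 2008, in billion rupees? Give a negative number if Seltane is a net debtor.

-1099.1

Change in NIIP = current account + net valuation change = 567.5 + (-143.0) = 424.5
End-of-year NIIP = -1523.6 + 424.5 = -1099.1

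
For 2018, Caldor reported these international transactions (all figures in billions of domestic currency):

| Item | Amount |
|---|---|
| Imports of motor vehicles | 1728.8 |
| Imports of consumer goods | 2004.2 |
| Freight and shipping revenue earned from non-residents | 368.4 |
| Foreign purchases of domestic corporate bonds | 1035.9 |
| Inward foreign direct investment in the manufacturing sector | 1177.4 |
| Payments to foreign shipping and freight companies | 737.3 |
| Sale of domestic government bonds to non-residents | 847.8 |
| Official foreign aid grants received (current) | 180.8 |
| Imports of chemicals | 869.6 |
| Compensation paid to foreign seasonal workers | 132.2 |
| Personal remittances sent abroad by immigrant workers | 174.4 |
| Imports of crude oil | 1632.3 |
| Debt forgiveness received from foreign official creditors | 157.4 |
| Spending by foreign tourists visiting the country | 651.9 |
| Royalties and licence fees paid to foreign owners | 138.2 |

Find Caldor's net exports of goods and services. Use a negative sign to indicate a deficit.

Goods: -1632.3 - 1728.8 - 2004.2 - 869.6 = -6234.9
Services: 651.9 + 368.4 - 138.2 - 737.3 = 144.8
Trade balance = -6234.9 + 144.8 = -6090.1
(Excluded from the trade balance — financial account: foreign purchases of domestic corporate bonds 1035.9, inward foreign direct investment in the manufacturing sector 1177.4, sale of domestic government bonds to non-residents 847.8; secondary income: official foreign aid grants received (current) 180.8, personal remittances sent abroad by immigrant workers 174.4; primary income: compensation paid to foreign seasonal workers 132.2; capital account: debt forgiveness received from foreign official creditors 157.4.)

-6090.1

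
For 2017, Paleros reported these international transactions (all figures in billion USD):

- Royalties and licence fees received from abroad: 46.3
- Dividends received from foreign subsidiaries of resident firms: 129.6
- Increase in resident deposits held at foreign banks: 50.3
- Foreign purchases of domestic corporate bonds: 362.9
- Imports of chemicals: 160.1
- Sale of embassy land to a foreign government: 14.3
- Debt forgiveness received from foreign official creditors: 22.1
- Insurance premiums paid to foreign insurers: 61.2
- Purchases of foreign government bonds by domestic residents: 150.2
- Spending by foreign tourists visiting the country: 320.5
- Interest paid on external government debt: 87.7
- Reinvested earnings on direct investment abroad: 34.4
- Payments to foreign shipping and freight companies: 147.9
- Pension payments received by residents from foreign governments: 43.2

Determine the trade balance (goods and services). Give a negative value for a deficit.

-2.4

Goods: -160.1
Services: 46.3 - 61.2 - 147.9 + 320.5 = 157.7
Trade balance = -160.1 + 157.7 = -2.4
(Excluded from the trade balance — primary income: dividends received from foreign subsidiaries of resident firms 129.6, interest paid on external government debt 87.7, reinvested earnings on direct investment abroad 34.4; financial account: increase in resident deposits held at foreign banks 50.3, foreign purchases of domestic corporate bonds 362.9, purchases of foreign government bonds by domestic residents 150.2; capital account: sale of embassy land to a foreign government 14.3, debt forgiveness received from foreign official creditors 22.1; secondary income: pension payments received by residents from foreign governments 43.2.)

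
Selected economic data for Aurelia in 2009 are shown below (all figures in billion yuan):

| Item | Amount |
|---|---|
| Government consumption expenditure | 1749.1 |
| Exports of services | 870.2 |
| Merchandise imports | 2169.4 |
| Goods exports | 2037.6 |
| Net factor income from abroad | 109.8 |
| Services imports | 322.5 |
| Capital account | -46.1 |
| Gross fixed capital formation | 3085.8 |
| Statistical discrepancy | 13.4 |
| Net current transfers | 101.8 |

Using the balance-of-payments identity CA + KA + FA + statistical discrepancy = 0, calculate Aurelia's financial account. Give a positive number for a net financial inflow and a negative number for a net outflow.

Goods balance = 2037.6 - 2169.4 = -131.8
Services balance = 870.2 - 322.5 = 547.7
Trade balance (goods + services) = -131.8 + 547.7 = 415.9
Net primary income = 109.8
Net secondary income = 101.8
Current account = 415.9 + 109.8 + 101.8 = 627.5
Financial account = -(627.5 + (-46.1) + 13.4) = -594.8

-594.8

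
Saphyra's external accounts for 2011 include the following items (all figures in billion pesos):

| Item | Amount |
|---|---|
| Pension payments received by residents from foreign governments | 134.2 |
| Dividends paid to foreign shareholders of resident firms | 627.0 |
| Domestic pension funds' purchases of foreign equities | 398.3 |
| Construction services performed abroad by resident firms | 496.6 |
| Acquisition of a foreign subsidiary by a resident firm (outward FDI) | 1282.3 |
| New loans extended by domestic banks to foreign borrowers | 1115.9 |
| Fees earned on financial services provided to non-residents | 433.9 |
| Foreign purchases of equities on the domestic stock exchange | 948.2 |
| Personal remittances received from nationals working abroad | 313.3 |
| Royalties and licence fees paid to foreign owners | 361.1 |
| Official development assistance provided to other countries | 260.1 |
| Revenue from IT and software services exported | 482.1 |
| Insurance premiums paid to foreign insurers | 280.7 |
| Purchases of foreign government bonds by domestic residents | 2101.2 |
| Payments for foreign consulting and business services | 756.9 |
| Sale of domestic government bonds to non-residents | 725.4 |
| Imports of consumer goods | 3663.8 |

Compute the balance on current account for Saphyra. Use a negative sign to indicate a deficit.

-4089.5

Goods: -3663.8
Services: -756.9 + 482.1 + 496.6 + 433.9 - 280.7 - 361.1 = 13.9
Primary income: -627.0
Secondary income: 134.2 + 313.3 - 260.1 = 187.4
Current account = (-3663.8) + 13.9 + (-627.0) + 187.4 = -4089.5
(Excluded from the current account — financial account: domestic pension funds' purchases of foreign equities 398.3, acquisition of a foreign subsidiary by a resident firm (outward FDI) 1282.3, new loans extended by domestic banks to foreign borrowers 1115.9, foreign purchases of equities on the domestic stock exchange 948.2, purchases of foreign government bonds by domestic residents 2101.2, sale of domestic government bonds to non-residents 725.4.)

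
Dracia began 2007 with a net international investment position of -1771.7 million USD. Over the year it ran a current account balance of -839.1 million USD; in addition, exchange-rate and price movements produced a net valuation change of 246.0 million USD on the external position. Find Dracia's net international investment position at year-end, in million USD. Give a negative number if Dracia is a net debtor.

Change in NIIP = current account + net valuation change = -839.1 + 246.0 = -593.1
End-of-year NIIP = -1771.7 + (-593.1) = -2364.8

-2364.8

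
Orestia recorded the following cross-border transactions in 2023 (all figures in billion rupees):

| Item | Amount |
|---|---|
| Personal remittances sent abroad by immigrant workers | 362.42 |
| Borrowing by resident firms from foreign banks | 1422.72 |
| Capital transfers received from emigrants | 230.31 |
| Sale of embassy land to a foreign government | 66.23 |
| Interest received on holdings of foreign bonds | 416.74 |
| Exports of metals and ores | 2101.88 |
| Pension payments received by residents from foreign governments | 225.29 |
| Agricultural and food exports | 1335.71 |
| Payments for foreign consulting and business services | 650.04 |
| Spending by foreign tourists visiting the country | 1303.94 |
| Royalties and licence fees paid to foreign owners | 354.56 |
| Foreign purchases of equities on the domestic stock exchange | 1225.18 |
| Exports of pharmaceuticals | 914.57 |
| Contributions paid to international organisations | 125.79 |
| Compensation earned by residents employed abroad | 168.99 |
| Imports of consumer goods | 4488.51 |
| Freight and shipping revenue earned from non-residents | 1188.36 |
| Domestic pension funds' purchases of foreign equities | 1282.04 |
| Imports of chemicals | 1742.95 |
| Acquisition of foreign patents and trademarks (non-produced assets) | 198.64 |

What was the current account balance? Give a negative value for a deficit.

-68.79

Goods: 1335.71 + 2101.88 + 914.57 - 1742.95 - 4488.51 = -1879.30
Services: 1303.94 - 354.56 - 650.04 + 1188.36 = 1487.70
Primary income: 168.99 + 416.74 = 585.73
Secondary income: -362.42 - 125.79 + 225.29 = -262.92
Current account = (-1879.30) + 1487.70 + 585.73 + (-262.92) = -68.79
(Excluded from the current account — financial account: borrowing by resident firms from foreign banks 1422.72, foreign purchases of equities on the domestic stock exchange 1225.18, domestic pension funds' purchases of foreign equities 1282.04; capital account: capital transfers received from emigrants 230.31, sale of embassy land to a foreign government 66.23, acquisition of foreign patents and trademarks (non-produced assets) 198.64.)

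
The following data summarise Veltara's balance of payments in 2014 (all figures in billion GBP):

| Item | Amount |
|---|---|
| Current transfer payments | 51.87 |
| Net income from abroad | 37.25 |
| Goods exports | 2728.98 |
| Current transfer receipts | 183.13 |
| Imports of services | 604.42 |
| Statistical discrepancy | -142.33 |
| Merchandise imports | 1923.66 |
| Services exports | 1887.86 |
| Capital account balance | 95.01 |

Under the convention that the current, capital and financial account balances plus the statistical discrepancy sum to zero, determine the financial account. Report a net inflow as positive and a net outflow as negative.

-2209.95

Goods balance = 2728.98 - 1923.66 = 805.32
Services balance = 1887.86 - 604.42 = 1283.44
Trade balance (goods + services) = 805.32 + 1283.44 = 2088.76
Net primary income = 37.25
Net secondary income = 183.13 - 51.87 = 131.26
Current account = 2088.76 + 37.25 + 131.26 = 2257.27
Financial account = -(2257.27 + 95.01 + (-142.33)) = -2209.95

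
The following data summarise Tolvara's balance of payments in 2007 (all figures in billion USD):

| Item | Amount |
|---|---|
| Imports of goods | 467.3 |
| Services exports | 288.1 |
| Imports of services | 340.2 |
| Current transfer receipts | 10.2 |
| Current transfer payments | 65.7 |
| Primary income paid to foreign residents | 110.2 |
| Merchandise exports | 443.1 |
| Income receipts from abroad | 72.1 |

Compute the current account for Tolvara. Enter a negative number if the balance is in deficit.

Goods balance = 443.1 - 467.3 = -24.2
Services balance = 288.1 - 340.2 = -52.1
Trade balance (goods + services) = -24.2 + (-52.1) = -76.3
Net primary income = 72.1 - 110.2 = -38.1
Net secondary income = 10.2 - 65.7 = -55.5
Current account = -76.3 + (-38.1) + (-55.5) = -169.9

-169.9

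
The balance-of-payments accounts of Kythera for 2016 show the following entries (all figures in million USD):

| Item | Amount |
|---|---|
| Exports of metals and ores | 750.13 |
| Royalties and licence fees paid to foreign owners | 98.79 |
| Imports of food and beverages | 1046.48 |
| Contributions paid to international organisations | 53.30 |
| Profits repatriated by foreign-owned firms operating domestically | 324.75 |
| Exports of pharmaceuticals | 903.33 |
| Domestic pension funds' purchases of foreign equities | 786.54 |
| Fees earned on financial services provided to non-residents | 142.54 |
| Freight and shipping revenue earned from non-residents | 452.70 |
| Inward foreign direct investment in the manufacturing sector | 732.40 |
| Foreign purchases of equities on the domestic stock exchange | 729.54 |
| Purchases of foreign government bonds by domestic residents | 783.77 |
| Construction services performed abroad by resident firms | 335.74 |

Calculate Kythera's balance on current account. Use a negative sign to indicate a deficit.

Goods: 903.33 - 1046.48 + 750.13 = 606.98
Services: -98.79 + 335.74 + 452.70 + 142.54 = 832.19
Primary income: -324.75
Secondary income: -53.30
Current account = 606.98 + 832.19 + (-324.75) + (-53.30) = 1061.12
(Excluded from the current account — financial account: domestic pension funds' purchases of foreign equities 786.54, inward foreign direct investment in the manufacturing sector 732.40, foreign purchases of equities on the domestic stock exchange 729.54, purchases of foreign government bonds by domestic residents 783.77.)

1061.12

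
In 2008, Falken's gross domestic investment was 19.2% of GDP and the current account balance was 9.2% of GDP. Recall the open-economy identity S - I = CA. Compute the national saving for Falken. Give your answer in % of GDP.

S = I + CA = 19.2 + 9.2 = 28.4

28.4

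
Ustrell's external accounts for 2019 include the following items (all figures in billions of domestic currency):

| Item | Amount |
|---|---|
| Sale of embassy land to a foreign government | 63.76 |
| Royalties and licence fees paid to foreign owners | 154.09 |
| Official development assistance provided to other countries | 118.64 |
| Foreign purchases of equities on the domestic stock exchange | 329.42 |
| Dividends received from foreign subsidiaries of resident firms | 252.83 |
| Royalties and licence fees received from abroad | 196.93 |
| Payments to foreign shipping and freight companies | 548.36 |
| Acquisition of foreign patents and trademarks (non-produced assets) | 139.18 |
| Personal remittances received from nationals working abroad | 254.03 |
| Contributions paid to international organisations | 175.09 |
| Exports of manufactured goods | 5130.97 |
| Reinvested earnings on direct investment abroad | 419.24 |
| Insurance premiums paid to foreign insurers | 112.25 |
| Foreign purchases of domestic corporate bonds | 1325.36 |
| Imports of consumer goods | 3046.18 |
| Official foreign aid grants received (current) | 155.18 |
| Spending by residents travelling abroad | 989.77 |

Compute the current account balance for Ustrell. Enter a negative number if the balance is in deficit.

1264.80

Goods: 5130.97 - 3046.18 = 2084.79
Services: -154.09 - 112.25 - 548.36 - 989.77 + 196.93 = -1607.54
Primary income: 419.24 + 252.83 = 672.07
Secondary income: -175.09 + 254.03 + 155.18 - 118.64 = 115.48
Current account = 2084.79 + (-1607.54) + 672.07 + 115.48 = 1264.80
(Excluded from the current account — capital account: sale of embassy land to a foreign government 63.76, acquisition of foreign patents and trademarks (non-produced assets) 139.18; financial account: foreign purchases of equities on the domestic stock exchange 329.42, foreign purchases of domestic corporate bonds 1325.36.)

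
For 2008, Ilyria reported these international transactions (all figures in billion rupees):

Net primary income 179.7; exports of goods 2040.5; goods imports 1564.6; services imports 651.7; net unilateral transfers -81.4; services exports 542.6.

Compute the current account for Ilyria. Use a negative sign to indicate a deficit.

Goods balance = 2040.5 - 1564.6 = 475.9
Services balance = 542.6 - 651.7 = -109.1
Trade balance (goods + services) = 475.9 + (-109.1) = 366.8
Net primary income = 179.7
Net secondary income = -81.4
Current account = 366.8 + 179.7 + (-81.4) = 465.1

465.1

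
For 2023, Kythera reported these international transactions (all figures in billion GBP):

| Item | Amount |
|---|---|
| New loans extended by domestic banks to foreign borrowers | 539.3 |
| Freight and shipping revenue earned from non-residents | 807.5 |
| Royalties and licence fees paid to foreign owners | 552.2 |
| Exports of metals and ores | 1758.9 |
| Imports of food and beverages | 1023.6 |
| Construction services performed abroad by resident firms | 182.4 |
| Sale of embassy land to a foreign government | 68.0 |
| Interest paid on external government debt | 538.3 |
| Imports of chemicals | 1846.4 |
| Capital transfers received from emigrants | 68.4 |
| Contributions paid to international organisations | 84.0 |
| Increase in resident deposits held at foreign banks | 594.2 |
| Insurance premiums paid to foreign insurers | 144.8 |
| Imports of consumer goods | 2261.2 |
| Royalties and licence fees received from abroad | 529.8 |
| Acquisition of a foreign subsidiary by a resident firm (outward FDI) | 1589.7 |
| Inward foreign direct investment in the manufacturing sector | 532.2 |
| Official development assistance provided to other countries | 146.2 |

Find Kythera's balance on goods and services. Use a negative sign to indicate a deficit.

Goods: -1846.4 + 1758.9 - 2261.2 - 1023.6 = -3372.3
Services: -552.2 - 144.8 + 182.4 + 529.8 + 807.5 = 822.7
Trade balance = -3372.3 + 822.7 = -2549.6
(Excluded from the trade balance — financial account: new loans extended by domestic banks to foreign borrowers 539.3, increase in resident deposits held at foreign banks 594.2, acquisition of a foreign subsidiary by a resident firm (outward FDI) 1589.7, inward foreign direct investment in the manufacturing sector 532.2; capital account: sale of embassy land to a foreign government 68.0, capital transfers received from emigrants 68.4; primary income: interest paid on external government debt 538.3; secondary income: contributions paid to international organisations 84.0, official development assistance provided to other countries 146.2.)

-2549.6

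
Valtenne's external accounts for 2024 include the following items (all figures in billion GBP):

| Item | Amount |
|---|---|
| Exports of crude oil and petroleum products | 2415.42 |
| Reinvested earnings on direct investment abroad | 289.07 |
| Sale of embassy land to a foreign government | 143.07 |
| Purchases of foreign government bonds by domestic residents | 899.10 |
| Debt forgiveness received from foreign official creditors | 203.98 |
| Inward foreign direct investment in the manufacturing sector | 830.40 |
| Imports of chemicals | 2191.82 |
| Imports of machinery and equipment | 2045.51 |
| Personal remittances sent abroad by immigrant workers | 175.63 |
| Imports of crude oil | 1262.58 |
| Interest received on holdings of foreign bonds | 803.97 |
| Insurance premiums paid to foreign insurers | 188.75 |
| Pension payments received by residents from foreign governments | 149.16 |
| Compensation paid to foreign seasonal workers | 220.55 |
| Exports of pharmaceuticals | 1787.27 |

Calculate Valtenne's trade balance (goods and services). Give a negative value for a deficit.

Goods: -1262.58 - 2191.82 + 2415.42 + 1787.27 - 2045.51 = -1297.22
Services: -188.75
Trade balance = -1297.22 + (-188.75) = -1485.97
(Excluded from the trade balance — primary income: reinvested earnings on direct investment abroad 289.07, interest received on holdings of foreign bonds 803.97, compensation paid to foreign seasonal workers 220.55; capital account: sale of embassy land to a foreign government 143.07, debt forgiveness received from foreign official creditors 203.98; financial account: purchases of foreign government bonds by domestic residents 899.10, inward foreign direct investment in the manufacturing sector 830.40; secondary income: personal remittances sent abroad by immigrant workers 175.63, pension payments received by residents from foreign governments 149.16.)

-1485.97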